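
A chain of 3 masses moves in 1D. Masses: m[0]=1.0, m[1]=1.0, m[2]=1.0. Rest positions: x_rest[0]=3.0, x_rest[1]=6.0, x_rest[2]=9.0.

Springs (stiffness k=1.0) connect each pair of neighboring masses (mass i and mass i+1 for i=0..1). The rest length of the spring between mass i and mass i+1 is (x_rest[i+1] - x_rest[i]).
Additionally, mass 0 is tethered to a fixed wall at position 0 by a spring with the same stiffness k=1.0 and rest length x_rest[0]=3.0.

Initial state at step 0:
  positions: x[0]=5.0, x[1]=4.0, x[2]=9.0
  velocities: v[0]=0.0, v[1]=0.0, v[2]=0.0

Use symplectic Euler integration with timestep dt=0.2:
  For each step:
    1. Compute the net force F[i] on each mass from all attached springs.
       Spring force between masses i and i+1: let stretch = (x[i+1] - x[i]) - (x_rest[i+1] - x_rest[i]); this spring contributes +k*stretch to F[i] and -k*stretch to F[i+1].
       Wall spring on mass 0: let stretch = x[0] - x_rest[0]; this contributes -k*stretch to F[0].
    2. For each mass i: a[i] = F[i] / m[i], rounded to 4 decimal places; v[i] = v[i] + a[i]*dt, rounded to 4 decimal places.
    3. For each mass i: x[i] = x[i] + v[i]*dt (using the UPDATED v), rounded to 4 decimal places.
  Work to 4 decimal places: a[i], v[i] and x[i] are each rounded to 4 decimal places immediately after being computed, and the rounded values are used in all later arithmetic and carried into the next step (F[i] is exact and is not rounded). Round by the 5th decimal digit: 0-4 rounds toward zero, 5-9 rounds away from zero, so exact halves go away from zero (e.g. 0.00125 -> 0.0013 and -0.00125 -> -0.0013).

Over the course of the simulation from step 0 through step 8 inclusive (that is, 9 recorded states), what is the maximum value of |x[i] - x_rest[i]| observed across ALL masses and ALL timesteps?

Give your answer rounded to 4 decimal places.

Step 0: x=[5.0000 4.0000 9.0000] v=[0.0000 0.0000 0.0000]
Step 1: x=[4.7600 4.2400 8.9200] v=[-1.2000 1.2000 -0.4000]
Step 2: x=[4.3088 4.6880 8.7728] v=[-2.2560 2.2400 -0.7360]
Step 3: x=[3.7004 5.2842 8.5822] v=[-3.0419 2.9811 -0.9530]
Step 4: x=[3.0074 5.9490 8.3797] v=[-3.4652 3.3239 -1.0126]
Step 5: x=[2.3117 6.5933 8.2000] v=[-3.4784 3.2217 -0.8987]
Step 6: x=[1.6948 7.1306 8.0760] v=[-3.0844 2.6867 -0.6200]
Step 7: x=[1.2276 7.4883 8.0342] v=[-2.3362 1.7886 -0.2091]
Step 8: x=[0.9617 7.6174 8.0905] v=[-1.3296 0.6456 0.2817]
Max displacement = 2.0383

Answer: 2.0383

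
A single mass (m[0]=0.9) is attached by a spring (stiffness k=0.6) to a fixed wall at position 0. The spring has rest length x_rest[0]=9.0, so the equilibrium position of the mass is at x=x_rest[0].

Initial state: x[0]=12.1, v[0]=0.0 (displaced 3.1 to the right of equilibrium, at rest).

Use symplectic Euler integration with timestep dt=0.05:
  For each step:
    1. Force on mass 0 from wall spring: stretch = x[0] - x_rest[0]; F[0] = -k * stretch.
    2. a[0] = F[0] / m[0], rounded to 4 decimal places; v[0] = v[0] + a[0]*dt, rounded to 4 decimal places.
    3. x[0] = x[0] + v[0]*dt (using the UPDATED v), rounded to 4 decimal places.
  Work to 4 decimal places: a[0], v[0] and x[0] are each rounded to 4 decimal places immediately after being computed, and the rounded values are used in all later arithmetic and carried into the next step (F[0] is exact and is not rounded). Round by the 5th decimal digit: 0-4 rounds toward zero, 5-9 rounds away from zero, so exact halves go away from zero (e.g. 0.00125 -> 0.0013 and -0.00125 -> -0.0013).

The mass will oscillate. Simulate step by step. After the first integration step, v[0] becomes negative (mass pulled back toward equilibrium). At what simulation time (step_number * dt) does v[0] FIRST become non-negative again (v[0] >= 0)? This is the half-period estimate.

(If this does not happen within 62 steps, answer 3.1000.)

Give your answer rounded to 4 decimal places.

Step 0: x=[12.1000] v=[0.0000]
Step 1: x=[12.0948] v=[-0.1033]
Step 2: x=[12.0845] v=[-0.2065]
Step 3: x=[12.0690] v=[-0.3093]
Step 4: x=[12.0484] v=[-0.4116]
Step 5: x=[12.0227] v=[-0.5132]
Step 6: x=[11.9920] v=[-0.6140]
Step 7: x=[11.9563] v=[-0.7137]
Step 8: x=[11.9157] v=[-0.8122]
Step 9: x=[11.8702] v=[-0.9094]
Step 10: x=[11.8199] v=[-1.0051]
Step 11: x=[11.7649] v=[-1.0991]
Step 12: x=[11.7053] v=[-1.1913]
Step 13: x=[11.6412] v=[-1.2815]
Step 14: x=[11.5727] v=[-1.3695]
Step 15: x=[11.4999] v=[-1.4553]
Step 16: x=[11.4230] v=[-1.5386]
Step 17: x=[11.3420] v=[-1.6194]
Step 18: x=[11.2571] v=[-1.6975]
Step 19: x=[11.1685] v=[-1.7727]
Step 20: x=[11.0763] v=[-1.8450]
Step 21: x=[10.9806] v=[-1.9142]
Step 22: x=[10.8816] v=[-1.9802]
Step 23: x=[10.7795] v=[-2.0429]
Step 24: x=[10.6744] v=[-2.1022]
Step 25: x=[10.5665] v=[-2.1580]
Step 26: x=[10.4560] v=[-2.2102]
Step 27: x=[10.3431] v=[-2.2587]
Step 28: x=[10.2279] v=[-2.3035]
Step 29: x=[10.1107] v=[-2.3444]
Step 30: x=[9.9916] v=[-2.3814]
Step 31: x=[9.8709] v=[-2.4145]
Step 32: x=[9.7487] v=[-2.4435]
Step 33: x=[9.6253] v=[-2.4685]
Step 34: x=[9.5008] v=[-2.4893]
Step 35: x=[9.3755] v=[-2.5060]
Step 36: x=[9.2496] v=[-2.5185]
Step 37: x=[9.1233] v=[-2.5268]
Step 38: x=[8.9968] v=[-2.5309]
Step 39: x=[8.8703] v=[-2.5308]
Step 40: x=[8.7440] v=[-2.5265]
Step 41: x=[8.6181] v=[-2.5180]
Step 42: x=[8.4928] v=[-2.5053]
Step 43: x=[8.3684] v=[-2.4884]
Step 44: x=[8.2450] v=[-2.4673]
Step 45: x=[8.1229] v=[-2.4421]
Step 46: x=[8.0023] v=[-2.4129]
Step 47: x=[7.8833] v=[-2.3796]
Step 48: x=[7.7662] v=[-2.3424]
Step 49: x=[7.6511] v=[-2.3013]
Step 50: x=[7.5383] v=[-2.2563]
Step 51: x=[7.4279] v=[-2.2076]
Step 52: x=[7.3201] v=[-2.1552]
Step 53: x=[7.2151] v=[-2.0992]
Step 54: x=[7.1131] v=[-2.0397]
Step 55: x=[7.0143] v=[-1.9768]
Step 56: x=[6.9188] v=[-1.9106]
Step 57: x=[6.8267] v=[-1.8412]
Step 58: x=[6.7383] v=[-1.7688]
Step 59: x=[6.6536] v=[-1.6934]
Step 60: x=[6.5728] v=[-1.6152]
Step 61: x=[6.4961] v=[-1.5343]
Step 62: x=[6.4236] v=[-1.4508]
v[0] did not become non-negative within 62 steps; using fallback time=3.1000

Answer: 3.1000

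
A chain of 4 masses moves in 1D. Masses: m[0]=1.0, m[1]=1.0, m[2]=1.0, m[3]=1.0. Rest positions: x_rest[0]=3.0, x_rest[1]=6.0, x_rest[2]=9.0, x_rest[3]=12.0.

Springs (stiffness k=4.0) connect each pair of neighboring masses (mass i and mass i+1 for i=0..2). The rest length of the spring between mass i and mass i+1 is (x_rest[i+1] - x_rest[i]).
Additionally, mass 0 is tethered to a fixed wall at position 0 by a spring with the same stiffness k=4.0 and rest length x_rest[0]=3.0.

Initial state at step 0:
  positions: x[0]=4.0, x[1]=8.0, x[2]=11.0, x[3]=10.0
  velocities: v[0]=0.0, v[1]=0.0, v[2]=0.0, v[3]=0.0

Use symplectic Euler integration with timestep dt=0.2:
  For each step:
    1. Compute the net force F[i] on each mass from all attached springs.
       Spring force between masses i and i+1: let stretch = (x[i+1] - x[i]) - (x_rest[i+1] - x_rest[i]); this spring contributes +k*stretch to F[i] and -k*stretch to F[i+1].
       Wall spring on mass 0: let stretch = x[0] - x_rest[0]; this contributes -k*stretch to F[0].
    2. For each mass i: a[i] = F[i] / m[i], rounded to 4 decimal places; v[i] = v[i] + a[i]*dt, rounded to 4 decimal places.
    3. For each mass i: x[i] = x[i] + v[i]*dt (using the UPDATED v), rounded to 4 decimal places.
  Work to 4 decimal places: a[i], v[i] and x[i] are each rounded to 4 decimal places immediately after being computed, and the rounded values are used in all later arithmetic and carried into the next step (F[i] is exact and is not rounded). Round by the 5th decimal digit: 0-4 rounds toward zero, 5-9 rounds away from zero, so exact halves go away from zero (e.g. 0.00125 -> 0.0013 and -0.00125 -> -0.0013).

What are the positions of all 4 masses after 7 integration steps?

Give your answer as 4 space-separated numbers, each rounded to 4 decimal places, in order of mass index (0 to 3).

Answer: 1.7634 4.0435 9.6215 13.8726

Derivation:
Step 0: x=[4.0000 8.0000 11.0000 10.0000] v=[0.0000 0.0000 0.0000 0.0000]
Step 1: x=[4.0000 7.8400 10.3600 10.6400] v=[0.0000 -0.8000 -3.2000 3.2000]
Step 2: x=[3.9744 7.4688 9.3616 11.7152] v=[-0.1280 -1.8560 -4.9920 5.3760]
Step 3: x=[3.8720 6.8413 8.4369 12.8938] v=[-0.5120 -3.1373 -4.6234 5.8931]
Step 4: x=[3.6252 5.9940 7.9700 13.8393] v=[-1.2342 -4.2363 -2.3344 4.7276]
Step 5: x=[3.1773 5.0839 8.1260 14.3257] v=[-2.2393 -4.5505 0.7802 2.4322]
Step 6: x=[2.5261 4.3555 8.7873 14.3002] v=[-3.2559 -3.6421 3.3063 -0.1276]
Step 7: x=[1.7634 4.0435 9.6215 13.8726] v=[-3.8133 -1.5602 4.1712 -2.1379]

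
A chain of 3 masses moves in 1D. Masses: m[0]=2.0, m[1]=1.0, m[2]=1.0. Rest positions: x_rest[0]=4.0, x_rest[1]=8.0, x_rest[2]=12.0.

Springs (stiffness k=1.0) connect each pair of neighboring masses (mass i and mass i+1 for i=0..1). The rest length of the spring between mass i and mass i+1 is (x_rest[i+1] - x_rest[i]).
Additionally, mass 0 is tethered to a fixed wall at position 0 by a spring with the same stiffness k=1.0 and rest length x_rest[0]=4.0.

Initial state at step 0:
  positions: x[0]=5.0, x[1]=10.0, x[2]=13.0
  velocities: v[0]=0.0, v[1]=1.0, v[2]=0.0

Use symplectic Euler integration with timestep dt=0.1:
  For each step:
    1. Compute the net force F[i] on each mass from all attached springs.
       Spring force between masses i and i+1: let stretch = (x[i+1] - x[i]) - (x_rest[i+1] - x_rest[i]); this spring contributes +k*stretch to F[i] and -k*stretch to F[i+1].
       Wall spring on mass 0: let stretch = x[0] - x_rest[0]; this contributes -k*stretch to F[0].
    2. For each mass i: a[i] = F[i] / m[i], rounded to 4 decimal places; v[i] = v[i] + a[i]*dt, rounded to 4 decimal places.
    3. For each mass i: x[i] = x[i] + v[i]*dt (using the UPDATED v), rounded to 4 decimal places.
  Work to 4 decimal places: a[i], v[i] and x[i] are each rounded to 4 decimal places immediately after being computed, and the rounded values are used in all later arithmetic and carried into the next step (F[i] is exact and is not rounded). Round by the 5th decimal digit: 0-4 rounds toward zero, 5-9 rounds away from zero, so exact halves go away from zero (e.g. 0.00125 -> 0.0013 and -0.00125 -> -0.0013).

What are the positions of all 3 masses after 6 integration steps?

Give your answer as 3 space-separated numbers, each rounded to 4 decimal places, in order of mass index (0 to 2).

Step 0: x=[5.0000 10.0000 13.0000] v=[0.0000 1.0000 0.0000]
Step 1: x=[5.0000 10.0800 13.0100] v=[0.0000 0.8000 0.1000]
Step 2: x=[5.0004 10.1385 13.0307] v=[0.0040 0.5850 0.2070]
Step 3: x=[5.0015 10.1745 13.0625] v=[0.0109 0.3604 0.3178]
Step 4: x=[5.0035 10.1877 13.1054] v=[0.0195 0.1319 0.4290]
Step 5: x=[5.0064 10.1782 13.1591] v=[0.0285 -0.0948 0.5372]
Step 6: x=[5.0101 10.1468 13.2230] v=[0.0368 -0.3139 0.6391]

Answer: 5.0101 10.1468 13.2230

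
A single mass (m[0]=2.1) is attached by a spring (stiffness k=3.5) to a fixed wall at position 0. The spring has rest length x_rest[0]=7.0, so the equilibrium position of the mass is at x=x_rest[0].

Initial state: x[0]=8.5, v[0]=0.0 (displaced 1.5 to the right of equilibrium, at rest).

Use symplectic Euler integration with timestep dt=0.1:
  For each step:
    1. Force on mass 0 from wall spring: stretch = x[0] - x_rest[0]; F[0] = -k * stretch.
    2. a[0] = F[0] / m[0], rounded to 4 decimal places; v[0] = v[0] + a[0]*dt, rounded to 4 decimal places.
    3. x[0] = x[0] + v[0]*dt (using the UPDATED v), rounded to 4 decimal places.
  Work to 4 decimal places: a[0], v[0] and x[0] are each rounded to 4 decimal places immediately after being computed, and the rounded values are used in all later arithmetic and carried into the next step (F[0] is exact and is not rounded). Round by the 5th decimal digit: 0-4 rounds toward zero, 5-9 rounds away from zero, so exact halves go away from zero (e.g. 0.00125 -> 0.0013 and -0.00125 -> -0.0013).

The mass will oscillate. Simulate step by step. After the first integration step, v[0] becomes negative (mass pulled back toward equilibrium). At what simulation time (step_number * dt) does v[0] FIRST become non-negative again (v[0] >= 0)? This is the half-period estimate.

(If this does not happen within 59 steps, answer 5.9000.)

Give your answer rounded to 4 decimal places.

Answer: 2.5000

Derivation:
Step 0: x=[8.5000] v=[0.0000]
Step 1: x=[8.4750] v=[-0.2500]
Step 2: x=[8.4254] v=[-0.4958]
Step 3: x=[8.3521] v=[-0.7334]
Step 4: x=[8.2562] v=[-0.9588]
Step 5: x=[8.1394] v=[-1.1682]
Step 6: x=[8.0036] v=[-1.3581]
Step 7: x=[7.8511] v=[-1.5254]
Step 8: x=[7.6844] v=[-1.6673]
Step 9: x=[7.5063] v=[-1.7814]
Step 10: x=[7.3197] v=[-1.8658]
Step 11: x=[7.1278] v=[-1.9191]
Step 12: x=[6.9338] v=[-1.9404]
Step 13: x=[6.7409] v=[-1.9294]
Step 14: x=[6.5523] v=[-1.8862]
Step 15: x=[6.3711] v=[-1.8116]
Step 16: x=[6.2004] v=[-1.7068]
Step 17: x=[6.0431] v=[-1.5735]
Step 18: x=[5.9017] v=[-1.4140]
Step 19: x=[5.7786] v=[-1.2310]
Step 20: x=[5.6759] v=[-1.0274]
Step 21: x=[5.5952] v=[-0.8067]
Step 22: x=[5.5379] v=[-0.5726]
Step 23: x=[5.5050] v=[-0.3289]
Step 24: x=[5.4970] v=[-0.0797]
Step 25: x=[5.5141] v=[0.1708]
First v>=0 after going negative at step 25, time=2.5000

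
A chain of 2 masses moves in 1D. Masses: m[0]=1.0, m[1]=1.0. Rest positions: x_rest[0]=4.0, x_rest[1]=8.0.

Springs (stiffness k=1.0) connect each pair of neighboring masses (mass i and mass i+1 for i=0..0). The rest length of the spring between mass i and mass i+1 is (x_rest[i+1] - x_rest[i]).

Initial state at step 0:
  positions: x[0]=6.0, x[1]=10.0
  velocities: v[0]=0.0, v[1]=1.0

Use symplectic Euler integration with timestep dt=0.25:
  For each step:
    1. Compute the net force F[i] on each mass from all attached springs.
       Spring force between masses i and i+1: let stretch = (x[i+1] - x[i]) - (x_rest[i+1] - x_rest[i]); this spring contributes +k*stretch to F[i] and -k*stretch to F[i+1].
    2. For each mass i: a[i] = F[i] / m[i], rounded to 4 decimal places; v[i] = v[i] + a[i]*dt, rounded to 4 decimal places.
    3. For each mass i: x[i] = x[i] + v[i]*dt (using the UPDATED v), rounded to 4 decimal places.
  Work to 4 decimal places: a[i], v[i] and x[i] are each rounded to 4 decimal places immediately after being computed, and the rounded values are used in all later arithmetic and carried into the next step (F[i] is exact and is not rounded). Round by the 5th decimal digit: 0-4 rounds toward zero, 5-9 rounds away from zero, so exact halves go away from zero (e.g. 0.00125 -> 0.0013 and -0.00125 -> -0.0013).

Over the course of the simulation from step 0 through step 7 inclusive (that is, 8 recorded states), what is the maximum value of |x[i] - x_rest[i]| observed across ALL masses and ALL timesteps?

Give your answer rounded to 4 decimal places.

Step 0: x=[6.0000 10.0000] v=[0.0000 1.0000]
Step 1: x=[6.0000 10.2500] v=[0.0000 1.0000]
Step 2: x=[6.0156 10.4844] v=[0.0625 0.9375]
Step 3: x=[6.0605 10.6895] v=[0.1797 0.8203]
Step 4: x=[6.1448 10.8553] v=[0.3370 0.6631]
Step 5: x=[6.2735 10.9767] v=[0.5146 0.4855]
Step 6: x=[6.4461 11.0541] v=[0.6904 0.3097]
Step 7: x=[6.6567 11.0935] v=[0.8424 0.1577]
Max displacement = 3.0935

Answer: 3.0935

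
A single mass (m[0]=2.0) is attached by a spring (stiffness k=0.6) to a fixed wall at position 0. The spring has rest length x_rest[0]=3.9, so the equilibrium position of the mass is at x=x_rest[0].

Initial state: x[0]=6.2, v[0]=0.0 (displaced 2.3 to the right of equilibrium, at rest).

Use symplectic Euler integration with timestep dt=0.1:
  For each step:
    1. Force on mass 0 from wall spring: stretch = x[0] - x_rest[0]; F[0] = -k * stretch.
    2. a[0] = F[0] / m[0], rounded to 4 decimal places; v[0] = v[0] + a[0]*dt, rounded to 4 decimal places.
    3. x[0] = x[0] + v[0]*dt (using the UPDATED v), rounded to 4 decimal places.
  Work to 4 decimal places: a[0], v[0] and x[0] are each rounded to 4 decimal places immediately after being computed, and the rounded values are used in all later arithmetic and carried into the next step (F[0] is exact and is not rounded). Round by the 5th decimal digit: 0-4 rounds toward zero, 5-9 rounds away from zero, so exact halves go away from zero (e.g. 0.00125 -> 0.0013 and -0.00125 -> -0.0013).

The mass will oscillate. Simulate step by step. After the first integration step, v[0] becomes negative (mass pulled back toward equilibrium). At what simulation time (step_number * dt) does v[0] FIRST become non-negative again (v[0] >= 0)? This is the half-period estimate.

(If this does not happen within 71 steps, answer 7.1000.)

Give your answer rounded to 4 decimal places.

Step 0: x=[6.2000] v=[0.0000]
Step 1: x=[6.1931] v=[-0.0690]
Step 2: x=[6.1793] v=[-0.1378]
Step 3: x=[6.1587] v=[-0.2062]
Step 4: x=[6.1313] v=[-0.2740]
Step 5: x=[6.0972] v=[-0.3409]
Step 6: x=[6.0565] v=[-0.4068]
Step 7: x=[6.0094] v=[-0.4715]
Step 8: x=[5.9559] v=[-0.5348]
Step 9: x=[5.8963] v=[-0.5965]
Step 10: x=[5.8307] v=[-0.6564]
Step 11: x=[5.7593] v=[-0.7143]
Step 12: x=[5.6823] v=[-0.7701]
Step 13: x=[5.5999] v=[-0.8236]
Step 14: x=[5.5124] v=[-0.8746]
Step 15: x=[5.4201] v=[-0.9230]
Step 16: x=[5.3232] v=[-0.9686]
Step 17: x=[5.2221] v=[-1.0113]
Step 18: x=[5.1170] v=[-1.0510]
Step 19: x=[5.0083] v=[-1.0875]
Step 20: x=[4.8962] v=[-1.1208]
Step 21: x=[4.7811] v=[-1.1507]
Step 22: x=[4.6634] v=[-1.1771]
Step 23: x=[4.5434] v=[-1.2000]
Step 24: x=[4.4215] v=[-1.2193]
Step 25: x=[4.2980] v=[-1.2350]
Step 26: x=[4.1733] v=[-1.2469]
Step 27: x=[4.0478] v=[-1.2551]
Step 28: x=[3.9219] v=[-1.2595]
Step 29: x=[3.7959] v=[-1.2602]
Step 30: x=[3.6702] v=[-1.2571]
Step 31: x=[3.5452] v=[-1.2502]
Step 32: x=[3.4212] v=[-1.2396]
Step 33: x=[3.2987] v=[-1.2252]
Step 34: x=[3.1780] v=[-1.2072]
Step 35: x=[3.0595] v=[-1.1855]
Step 36: x=[2.9435] v=[-1.1603]
Step 37: x=[2.8303] v=[-1.1316]
Step 38: x=[2.7204] v=[-1.0995]
Step 39: x=[2.6140] v=[-1.0641]
Step 40: x=[2.5115] v=[-1.0255]
Step 41: x=[2.4131] v=[-0.9838]
Step 42: x=[2.3192] v=[-0.9392]
Step 43: x=[2.2300] v=[-0.8918]
Step 44: x=[2.1458] v=[-0.8417]
Step 45: x=[2.0669] v=[-0.7891]
Step 46: x=[1.9935] v=[-0.7341]
Step 47: x=[1.9258] v=[-0.6769]
Step 48: x=[1.8640] v=[-0.6177]
Step 49: x=[1.8083] v=[-0.5566]
Step 50: x=[1.7589] v=[-0.4939]
Step 51: x=[1.7159] v=[-0.4297]
Step 52: x=[1.6795] v=[-0.3642]
Step 53: x=[1.6497] v=[-0.2976]
Step 54: x=[1.6267] v=[-0.2301]
Step 55: x=[1.6105] v=[-0.1619]
Step 56: x=[1.6012] v=[-0.0932]
Step 57: x=[1.5988] v=[-0.0242]
Step 58: x=[1.6033] v=[0.0448]
First v>=0 after going negative at step 58, time=5.8000

Answer: 5.8000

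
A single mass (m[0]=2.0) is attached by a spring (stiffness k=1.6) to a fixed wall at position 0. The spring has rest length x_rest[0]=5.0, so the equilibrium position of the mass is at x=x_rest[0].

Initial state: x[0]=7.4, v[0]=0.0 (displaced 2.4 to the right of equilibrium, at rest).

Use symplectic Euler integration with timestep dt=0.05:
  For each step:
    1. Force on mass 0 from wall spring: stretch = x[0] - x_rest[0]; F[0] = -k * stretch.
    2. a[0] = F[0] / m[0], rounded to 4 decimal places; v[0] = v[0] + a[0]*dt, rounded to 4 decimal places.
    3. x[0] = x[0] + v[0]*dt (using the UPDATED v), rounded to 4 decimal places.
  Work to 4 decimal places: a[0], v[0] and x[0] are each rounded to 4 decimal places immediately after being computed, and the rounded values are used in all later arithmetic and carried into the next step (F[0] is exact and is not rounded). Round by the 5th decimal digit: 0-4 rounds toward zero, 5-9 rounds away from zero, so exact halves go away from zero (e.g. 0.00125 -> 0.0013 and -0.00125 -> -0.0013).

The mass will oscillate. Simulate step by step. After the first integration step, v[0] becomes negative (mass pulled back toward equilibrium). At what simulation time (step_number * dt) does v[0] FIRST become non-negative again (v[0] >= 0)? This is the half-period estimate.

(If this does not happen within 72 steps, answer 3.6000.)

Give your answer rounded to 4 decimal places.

Step 0: x=[7.4000] v=[0.0000]
Step 1: x=[7.3952] v=[-0.0960]
Step 2: x=[7.3856] v=[-0.1918]
Step 3: x=[7.3712] v=[-0.2872]
Step 4: x=[7.3521] v=[-0.3821]
Step 5: x=[7.3283] v=[-0.4762]
Step 6: x=[7.2998] v=[-0.5693]
Step 7: x=[7.2667] v=[-0.6613]
Step 8: x=[7.2291] v=[-0.7520]
Step 9: x=[7.1870] v=[-0.8412]
Step 10: x=[7.1406] v=[-0.9287]
Step 11: x=[7.0899] v=[-1.0143]
Step 12: x=[7.0350] v=[-1.0979]
Step 13: x=[6.9760] v=[-1.1793]
Step 14: x=[6.9131] v=[-1.2583]
Step 15: x=[6.8464] v=[-1.3348]
Step 16: x=[6.7760] v=[-1.4087]
Step 17: x=[6.7020] v=[-1.4797]
Step 18: x=[6.6246] v=[-1.5478]
Step 19: x=[6.5440] v=[-1.6128]
Step 20: x=[6.4603] v=[-1.6746]
Step 21: x=[6.3737] v=[-1.7330]
Step 22: x=[6.2843] v=[-1.7880]
Step 23: x=[6.1923] v=[-1.8394]
Step 24: x=[6.0979] v=[-1.8871]
Step 25: x=[6.0014] v=[-1.9310]
Step 26: x=[5.9028] v=[-1.9711]
Step 27: x=[5.8024] v=[-2.0072]
Step 28: x=[5.7004] v=[-2.0393]
Step 29: x=[5.5970] v=[-2.0673]
Step 30: x=[5.4924] v=[-2.0912]
Step 31: x=[5.3869] v=[-2.1109]
Step 32: x=[5.2806] v=[-2.1264]
Step 33: x=[5.1737] v=[-2.1376]
Step 34: x=[5.0665] v=[-2.1446]
Step 35: x=[4.9591] v=[-2.1473]
Step 36: x=[4.8518] v=[-2.1457]
Step 37: x=[4.7448] v=[-2.1398]
Step 38: x=[4.6383] v=[-2.1296]
Step 39: x=[4.5325] v=[-2.1151]
Step 40: x=[4.4277] v=[-2.0964]
Step 41: x=[4.3240] v=[-2.0735]
Step 42: x=[4.2217] v=[-2.0465]
Step 43: x=[4.1209] v=[-2.0154]
Step 44: x=[4.0219] v=[-1.9802]
Step 45: x=[3.9248] v=[-1.9411]
Step 46: x=[3.8299] v=[-1.8981]
Step 47: x=[3.7373] v=[-1.8513]
Step 48: x=[3.6473] v=[-1.8008]
Step 49: x=[3.5600] v=[-1.7467]
Step 50: x=[3.4755] v=[-1.6891]
Step 51: x=[3.3941] v=[-1.6281]
Step 52: x=[3.3159] v=[-1.5639]
Step 53: x=[3.2411] v=[-1.4965]
Step 54: x=[3.1698] v=[-1.4261]
Step 55: x=[3.1022] v=[-1.3529]
Step 56: x=[3.0384] v=[-1.2770]
Step 57: x=[2.9785] v=[-1.1985]
Step 58: x=[2.9226] v=[-1.1176]
Step 59: x=[2.8709] v=[-1.0345]
Step 60: x=[2.8234] v=[-0.9493]
Step 61: x=[2.7803] v=[-0.8622]
Step 62: x=[2.7416] v=[-0.7734]
Step 63: x=[2.7074] v=[-0.6831]
Step 64: x=[2.6778] v=[-0.5914]
Step 65: x=[2.6529] v=[-0.4985]
Step 66: x=[2.6327] v=[-0.4046]
Step 67: x=[2.6172] v=[-0.3099]
Step 68: x=[2.6065] v=[-0.2146]
Step 69: x=[2.6006] v=[-0.1189]
Step 70: x=[2.5995] v=[-0.0229]
Step 71: x=[2.6032] v=[0.0731]
First v>=0 after going negative at step 71, time=3.5500

Answer: 3.5500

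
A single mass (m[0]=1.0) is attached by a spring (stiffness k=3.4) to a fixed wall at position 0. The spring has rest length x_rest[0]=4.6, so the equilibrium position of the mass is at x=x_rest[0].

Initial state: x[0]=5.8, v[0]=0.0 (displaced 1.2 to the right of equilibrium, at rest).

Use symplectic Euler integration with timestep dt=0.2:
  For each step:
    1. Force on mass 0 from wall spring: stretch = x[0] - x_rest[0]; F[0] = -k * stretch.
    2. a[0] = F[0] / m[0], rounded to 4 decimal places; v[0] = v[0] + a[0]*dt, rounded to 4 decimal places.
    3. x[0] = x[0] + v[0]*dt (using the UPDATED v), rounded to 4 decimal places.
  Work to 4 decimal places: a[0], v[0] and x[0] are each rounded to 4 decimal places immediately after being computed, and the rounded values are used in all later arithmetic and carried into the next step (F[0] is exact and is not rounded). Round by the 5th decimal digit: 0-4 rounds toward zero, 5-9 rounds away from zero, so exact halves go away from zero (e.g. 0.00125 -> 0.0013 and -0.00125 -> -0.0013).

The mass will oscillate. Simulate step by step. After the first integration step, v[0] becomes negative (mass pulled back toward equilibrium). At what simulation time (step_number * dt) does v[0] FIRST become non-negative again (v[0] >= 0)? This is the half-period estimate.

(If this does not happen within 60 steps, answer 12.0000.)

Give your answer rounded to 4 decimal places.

Step 0: x=[5.8000] v=[0.0000]
Step 1: x=[5.6368] v=[-0.8160]
Step 2: x=[5.3326] v=[-1.5210]
Step 3: x=[4.9288] v=[-2.0192]
Step 4: x=[4.4802] v=[-2.2428]
Step 5: x=[4.0479] v=[-2.1613]
Step 6: x=[3.6907] v=[-1.7859]
Step 7: x=[3.4572] v=[-1.1676]
Step 8: x=[3.3791] v=[-0.3905]
Step 9: x=[3.4670] v=[0.4397]
First v>=0 after going negative at step 9, time=1.8000

Answer: 1.8000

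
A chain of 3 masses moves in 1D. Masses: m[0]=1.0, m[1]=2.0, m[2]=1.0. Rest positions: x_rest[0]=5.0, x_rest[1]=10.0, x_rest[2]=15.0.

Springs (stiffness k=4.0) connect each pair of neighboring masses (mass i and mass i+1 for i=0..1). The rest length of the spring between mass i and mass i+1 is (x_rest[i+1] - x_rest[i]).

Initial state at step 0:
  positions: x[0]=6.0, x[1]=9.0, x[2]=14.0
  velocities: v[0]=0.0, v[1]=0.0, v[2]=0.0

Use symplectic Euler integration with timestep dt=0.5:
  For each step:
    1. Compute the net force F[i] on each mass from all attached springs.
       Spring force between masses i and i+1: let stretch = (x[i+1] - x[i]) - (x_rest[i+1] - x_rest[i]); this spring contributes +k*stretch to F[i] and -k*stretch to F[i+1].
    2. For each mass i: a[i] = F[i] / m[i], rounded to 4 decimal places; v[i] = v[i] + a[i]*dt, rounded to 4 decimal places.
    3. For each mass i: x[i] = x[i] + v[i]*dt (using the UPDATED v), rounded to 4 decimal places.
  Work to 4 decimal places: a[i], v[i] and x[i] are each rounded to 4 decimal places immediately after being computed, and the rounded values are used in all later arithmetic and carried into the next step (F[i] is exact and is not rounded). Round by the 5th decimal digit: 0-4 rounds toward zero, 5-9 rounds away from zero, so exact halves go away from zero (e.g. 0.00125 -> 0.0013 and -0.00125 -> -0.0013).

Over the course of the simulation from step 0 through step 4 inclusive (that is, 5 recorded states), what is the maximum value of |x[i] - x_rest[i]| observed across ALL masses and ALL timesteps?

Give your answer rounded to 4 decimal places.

Step 0: x=[6.0000 9.0000 14.0000] v=[0.0000 0.0000 0.0000]
Step 1: x=[4.0000 10.0000 14.0000] v=[-4.0000 2.0000 0.0000]
Step 2: x=[3.0000 10.0000 15.0000] v=[-2.0000 0.0000 2.0000]
Step 3: x=[4.0000 9.0000 16.0000] v=[2.0000 -2.0000 2.0000]
Step 4: x=[5.0000 9.0000 15.0000] v=[2.0000 0.0000 -2.0000]
Max displacement = 2.0000

Answer: 2.0000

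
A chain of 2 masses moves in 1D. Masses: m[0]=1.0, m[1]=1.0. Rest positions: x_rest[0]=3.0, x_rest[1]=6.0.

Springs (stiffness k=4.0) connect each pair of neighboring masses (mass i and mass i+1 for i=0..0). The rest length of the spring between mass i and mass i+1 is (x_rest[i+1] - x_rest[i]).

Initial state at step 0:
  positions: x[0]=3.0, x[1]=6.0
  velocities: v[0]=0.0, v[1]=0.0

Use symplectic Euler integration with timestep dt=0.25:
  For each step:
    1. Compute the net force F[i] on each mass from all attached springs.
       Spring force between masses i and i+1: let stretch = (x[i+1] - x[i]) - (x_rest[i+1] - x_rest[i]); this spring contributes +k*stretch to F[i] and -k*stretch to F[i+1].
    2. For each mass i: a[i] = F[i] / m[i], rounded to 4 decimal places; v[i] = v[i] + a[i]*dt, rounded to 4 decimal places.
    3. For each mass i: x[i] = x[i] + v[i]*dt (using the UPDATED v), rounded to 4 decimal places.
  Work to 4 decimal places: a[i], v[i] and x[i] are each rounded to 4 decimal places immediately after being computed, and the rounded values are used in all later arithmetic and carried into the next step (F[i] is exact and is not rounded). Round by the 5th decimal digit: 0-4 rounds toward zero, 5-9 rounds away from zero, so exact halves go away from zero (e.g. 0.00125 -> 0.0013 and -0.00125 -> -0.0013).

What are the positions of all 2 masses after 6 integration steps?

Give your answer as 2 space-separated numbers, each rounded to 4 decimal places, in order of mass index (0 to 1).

Answer: 3.0000 6.0000

Derivation:
Step 0: x=[3.0000 6.0000] v=[0.0000 0.0000]
Step 1: x=[3.0000 6.0000] v=[0.0000 0.0000]
Step 2: x=[3.0000 6.0000] v=[0.0000 0.0000]
Step 3: x=[3.0000 6.0000] v=[0.0000 0.0000]
Step 4: x=[3.0000 6.0000] v=[0.0000 0.0000]
Step 5: x=[3.0000 6.0000] v=[0.0000 0.0000]
Step 6: x=[3.0000 6.0000] v=[0.0000 0.0000]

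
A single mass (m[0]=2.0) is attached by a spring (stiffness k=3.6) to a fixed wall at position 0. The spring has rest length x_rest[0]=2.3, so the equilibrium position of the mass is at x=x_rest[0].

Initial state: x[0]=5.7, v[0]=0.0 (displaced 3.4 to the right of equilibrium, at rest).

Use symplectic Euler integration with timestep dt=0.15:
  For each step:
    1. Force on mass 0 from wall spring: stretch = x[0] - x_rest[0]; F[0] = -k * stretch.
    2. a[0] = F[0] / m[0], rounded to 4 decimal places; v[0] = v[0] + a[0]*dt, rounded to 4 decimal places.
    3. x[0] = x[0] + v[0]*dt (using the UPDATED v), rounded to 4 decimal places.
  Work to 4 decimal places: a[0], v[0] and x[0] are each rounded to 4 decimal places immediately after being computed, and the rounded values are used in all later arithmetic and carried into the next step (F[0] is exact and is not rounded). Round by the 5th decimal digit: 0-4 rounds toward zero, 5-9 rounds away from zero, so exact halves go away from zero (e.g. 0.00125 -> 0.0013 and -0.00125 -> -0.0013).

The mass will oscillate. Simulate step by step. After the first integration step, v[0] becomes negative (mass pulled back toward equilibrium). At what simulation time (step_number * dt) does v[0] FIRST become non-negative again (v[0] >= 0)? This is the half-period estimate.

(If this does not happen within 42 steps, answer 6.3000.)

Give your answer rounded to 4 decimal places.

Answer: 2.4000

Derivation:
Step 0: x=[5.7000] v=[0.0000]
Step 1: x=[5.5623] v=[-0.9180]
Step 2: x=[5.2925] v=[-1.7988]
Step 3: x=[4.9015] v=[-2.6068]
Step 4: x=[4.4051] v=[-3.3092]
Step 5: x=[3.8235] v=[-3.8776]
Step 6: x=[3.1802] v=[-4.2889]
Step 7: x=[2.5012] v=[-4.5266]
Step 8: x=[1.8141] v=[-4.5809]
Step 9: x=[1.1466] v=[-4.4497]
Step 10: x=[0.5259] v=[-4.1383]
Step 11: x=[-0.0230] v=[-3.6593]
Step 12: x=[-0.4778] v=[-3.0321]
Step 13: x=[-0.8201] v=[-2.2821]
Step 14: x=[-1.0361] v=[-1.4397]
Step 15: x=[-1.1170] v=[-0.5390]
Step 16: x=[-1.0595] v=[0.3836]
First v>=0 after going negative at step 16, time=2.4000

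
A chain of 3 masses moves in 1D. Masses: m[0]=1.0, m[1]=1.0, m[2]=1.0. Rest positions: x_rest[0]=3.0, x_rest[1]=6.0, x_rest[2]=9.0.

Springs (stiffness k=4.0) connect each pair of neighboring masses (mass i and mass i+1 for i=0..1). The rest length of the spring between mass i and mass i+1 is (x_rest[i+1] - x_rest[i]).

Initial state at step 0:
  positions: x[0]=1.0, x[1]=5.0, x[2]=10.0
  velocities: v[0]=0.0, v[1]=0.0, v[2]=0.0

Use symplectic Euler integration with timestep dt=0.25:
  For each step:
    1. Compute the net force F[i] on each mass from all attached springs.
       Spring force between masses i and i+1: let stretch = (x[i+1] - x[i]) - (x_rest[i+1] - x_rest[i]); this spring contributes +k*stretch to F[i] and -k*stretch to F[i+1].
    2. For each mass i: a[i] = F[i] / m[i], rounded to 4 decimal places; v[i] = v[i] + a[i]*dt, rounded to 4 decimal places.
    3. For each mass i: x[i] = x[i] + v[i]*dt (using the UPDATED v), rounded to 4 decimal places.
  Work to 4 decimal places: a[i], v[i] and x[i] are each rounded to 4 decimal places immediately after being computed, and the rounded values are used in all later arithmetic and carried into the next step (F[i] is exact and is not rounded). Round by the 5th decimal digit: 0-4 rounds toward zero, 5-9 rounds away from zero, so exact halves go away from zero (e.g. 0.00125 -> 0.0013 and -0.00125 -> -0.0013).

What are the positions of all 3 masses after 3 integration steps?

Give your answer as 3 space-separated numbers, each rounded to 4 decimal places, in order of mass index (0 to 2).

Answer: 2.4531 5.7031 7.8438

Derivation:
Step 0: x=[1.0000 5.0000 10.0000] v=[0.0000 0.0000 0.0000]
Step 1: x=[1.2500 5.2500 9.5000] v=[1.0000 1.0000 -2.0000]
Step 2: x=[1.7500 5.5625 8.6875] v=[2.0000 1.2500 -3.2500]
Step 3: x=[2.4531 5.7031 7.8438] v=[2.8125 0.5625 -3.3750]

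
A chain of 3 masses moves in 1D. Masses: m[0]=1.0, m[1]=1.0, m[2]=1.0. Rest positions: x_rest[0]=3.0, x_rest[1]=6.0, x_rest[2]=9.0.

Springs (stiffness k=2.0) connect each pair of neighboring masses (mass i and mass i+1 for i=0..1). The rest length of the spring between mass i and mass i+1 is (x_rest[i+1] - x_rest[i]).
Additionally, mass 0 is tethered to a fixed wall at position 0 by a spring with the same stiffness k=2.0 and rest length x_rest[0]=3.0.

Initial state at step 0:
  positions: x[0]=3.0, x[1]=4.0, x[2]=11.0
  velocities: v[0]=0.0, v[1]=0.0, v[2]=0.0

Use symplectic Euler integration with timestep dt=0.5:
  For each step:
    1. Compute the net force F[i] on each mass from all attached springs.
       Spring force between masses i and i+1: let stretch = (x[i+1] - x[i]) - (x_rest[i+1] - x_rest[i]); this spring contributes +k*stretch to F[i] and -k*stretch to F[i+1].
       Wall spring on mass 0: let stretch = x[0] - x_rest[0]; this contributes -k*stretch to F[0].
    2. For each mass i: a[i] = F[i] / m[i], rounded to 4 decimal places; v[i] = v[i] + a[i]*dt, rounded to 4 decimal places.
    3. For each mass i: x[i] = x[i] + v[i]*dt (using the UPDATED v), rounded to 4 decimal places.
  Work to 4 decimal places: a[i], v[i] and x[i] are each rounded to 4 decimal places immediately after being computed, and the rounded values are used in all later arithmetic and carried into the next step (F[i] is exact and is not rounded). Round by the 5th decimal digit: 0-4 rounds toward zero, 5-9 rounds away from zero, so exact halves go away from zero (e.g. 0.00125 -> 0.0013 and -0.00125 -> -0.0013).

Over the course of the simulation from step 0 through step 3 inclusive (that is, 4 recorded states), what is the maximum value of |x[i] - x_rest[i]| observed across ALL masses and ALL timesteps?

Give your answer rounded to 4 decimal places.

Step 0: x=[3.0000 4.0000 11.0000] v=[0.0000 0.0000 0.0000]
Step 1: x=[2.0000 7.0000 9.0000] v=[-2.0000 6.0000 -4.0000]
Step 2: x=[2.5000 8.5000 7.5000] v=[1.0000 3.0000 -3.0000]
Step 3: x=[4.7500 6.5000 8.0000] v=[4.5000 -4.0000 1.0000]
Max displacement = 2.5000

Answer: 2.5000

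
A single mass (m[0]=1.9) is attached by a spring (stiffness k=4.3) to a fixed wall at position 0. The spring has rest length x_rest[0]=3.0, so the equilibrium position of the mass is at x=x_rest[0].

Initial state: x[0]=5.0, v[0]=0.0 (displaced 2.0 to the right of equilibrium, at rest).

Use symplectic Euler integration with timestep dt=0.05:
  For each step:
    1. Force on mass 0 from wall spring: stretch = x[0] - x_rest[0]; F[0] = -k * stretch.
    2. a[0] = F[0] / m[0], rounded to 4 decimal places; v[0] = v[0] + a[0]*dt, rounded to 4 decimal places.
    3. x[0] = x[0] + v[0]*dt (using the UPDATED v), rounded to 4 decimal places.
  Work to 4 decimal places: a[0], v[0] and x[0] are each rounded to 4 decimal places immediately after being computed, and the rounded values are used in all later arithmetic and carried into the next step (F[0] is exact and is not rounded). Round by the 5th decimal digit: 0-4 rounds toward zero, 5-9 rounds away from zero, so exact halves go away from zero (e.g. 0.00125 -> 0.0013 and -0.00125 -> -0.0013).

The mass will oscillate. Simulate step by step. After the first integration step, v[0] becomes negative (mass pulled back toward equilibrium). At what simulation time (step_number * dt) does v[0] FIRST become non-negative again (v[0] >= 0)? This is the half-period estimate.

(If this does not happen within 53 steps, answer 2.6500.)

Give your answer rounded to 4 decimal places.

Step 0: x=[5.0000] v=[0.0000]
Step 1: x=[4.9887] v=[-0.2263]
Step 2: x=[4.9661] v=[-0.4513]
Step 3: x=[4.9324] v=[-0.6738]
Step 4: x=[4.8878] v=[-0.8925]
Step 5: x=[4.8325] v=[-1.1061]
Step 6: x=[4.7668] v=[-1.3135]
Step 7: x=[4.6911] v=[-1.5134]
Step 8: x=[4.6059] v=[-1.7048]
Step 9: x=[4.5116] v=[-1.8865]
Step 10: x=[4.4087] v=[-2.0576]
Step 11: x=[4.2979] v=[-2.2170]
Step 12: x=[4.1797] v=[-2.3639]
Step 13: x=[4.0548] v=[-2.4974]
Step 14: x=[3.9240] v=[-2.6168]
Step 15: x=[3.7879] v=[-2.7214]
Step 16: x=[3.6474] v=[-2.8106]
Step 17: x=[3.5032] v=[-2.8839]
Step 18: x=[3.3562] v=[-2.9408]
Step 19: x=[3.2071] v=[-2.9811]
Step 20: x=[3.0569] v=[-3.0045]
Step 21: x=[2.9064] v=[-3.0109]
Step 22: x=[2.7564] v=[-3.0003]
Step 23: x=[2.6078] v=[-2.9727]
Step 24: x=[2.4614] v=[-2.9283]
Step 25: x=[2.3180] v=[-2.8674]
Step 26: x=[2.1785] v=[-2.7902]
Step 27: x=[2.0436] v=[-2.6972]
Step 28: x=[1.9142] v=[-2.5890]
Step 29: x=[1.7909] v=[-2.4661]
Step 30: x=[1.6744] v=[-2.3293]
Step 31: x=[1.5654] v=[-2.1793]
Step 32: x=[1.4646] v=[-2.0170]
Step 33: x=[1.3724] v=[-1.8433]
Step 34: x=[1.2894] v=[-1.6591]
Step 35: x=[1.2161] v=[-1.4655]
Step 36: x=[1.1529] v=[-1.2636]
Step 37: x=[1.1002] v=[-1.0546]
Step 38: x=[1.0582] v=[-0.8396]
Step 39: x=[1.0272] v=[-0.6199]
Step 40: x=[1.0074] v=[-0.3967]
Step 41: x=[0.9988] v=[-0.1712]
Step 42: x=[1.0016] v=[0.0553]
First v>=0 after going negative at step 42, time=2.1000

Answer: 2.1000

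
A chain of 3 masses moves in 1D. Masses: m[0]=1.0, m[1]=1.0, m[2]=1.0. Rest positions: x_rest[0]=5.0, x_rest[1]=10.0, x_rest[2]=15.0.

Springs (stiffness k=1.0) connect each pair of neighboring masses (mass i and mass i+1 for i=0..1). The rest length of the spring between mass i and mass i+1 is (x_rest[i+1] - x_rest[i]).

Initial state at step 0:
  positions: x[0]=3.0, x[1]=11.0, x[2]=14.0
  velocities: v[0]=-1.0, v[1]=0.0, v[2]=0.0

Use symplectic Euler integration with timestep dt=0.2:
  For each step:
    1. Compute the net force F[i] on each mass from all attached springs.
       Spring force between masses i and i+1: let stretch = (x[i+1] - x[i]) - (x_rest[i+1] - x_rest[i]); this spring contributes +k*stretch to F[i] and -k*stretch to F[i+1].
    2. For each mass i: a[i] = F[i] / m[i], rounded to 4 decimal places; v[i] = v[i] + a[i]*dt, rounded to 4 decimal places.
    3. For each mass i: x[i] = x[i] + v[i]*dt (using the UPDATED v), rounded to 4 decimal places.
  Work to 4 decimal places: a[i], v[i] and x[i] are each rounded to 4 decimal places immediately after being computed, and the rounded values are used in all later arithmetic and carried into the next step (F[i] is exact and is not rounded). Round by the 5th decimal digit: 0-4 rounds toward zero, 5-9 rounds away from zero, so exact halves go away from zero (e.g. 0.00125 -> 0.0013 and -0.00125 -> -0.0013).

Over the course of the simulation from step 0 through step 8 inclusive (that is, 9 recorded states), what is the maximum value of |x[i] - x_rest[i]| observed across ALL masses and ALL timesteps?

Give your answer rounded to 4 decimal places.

Step 0: x=[3.0000 11.0000 14.0000] v=[-1.0000 0.0000 0.0000]
Step 1: x=[2.9200 10.8000 14.0800] v=[-0.4000 -1.0000 0.4000]
Step 2: x=[2.9552 10.4160 14.2288] v=[0.1760 -1.9200 0.7440]
Step 3: x=[3.0888 9.8861 14.4251] v=[0.6682 -2.6496 0.9814]
Step 4: x=[3.2943 9.2658 14.6398] v=[1.0277 -3.1013 1.0736]
Step 5: x=[3.5387 8.6216 14.8396] v=[1.2220 -3.2208 0.9988]
Step 6: x=[3.7864 8.0228 14.9906] v=[1.2386 -2.9938 0.7552]
Step 7: x=[4.0036 7.5333 15.0629] v=[1.0859 -2.4475 0.3616]
Step 8: x=[4.1620 7.2038 15.0340] v=[0.7918 -1.6475 -0.1443]
Max displacement = 2.7962

Answer: 2.7962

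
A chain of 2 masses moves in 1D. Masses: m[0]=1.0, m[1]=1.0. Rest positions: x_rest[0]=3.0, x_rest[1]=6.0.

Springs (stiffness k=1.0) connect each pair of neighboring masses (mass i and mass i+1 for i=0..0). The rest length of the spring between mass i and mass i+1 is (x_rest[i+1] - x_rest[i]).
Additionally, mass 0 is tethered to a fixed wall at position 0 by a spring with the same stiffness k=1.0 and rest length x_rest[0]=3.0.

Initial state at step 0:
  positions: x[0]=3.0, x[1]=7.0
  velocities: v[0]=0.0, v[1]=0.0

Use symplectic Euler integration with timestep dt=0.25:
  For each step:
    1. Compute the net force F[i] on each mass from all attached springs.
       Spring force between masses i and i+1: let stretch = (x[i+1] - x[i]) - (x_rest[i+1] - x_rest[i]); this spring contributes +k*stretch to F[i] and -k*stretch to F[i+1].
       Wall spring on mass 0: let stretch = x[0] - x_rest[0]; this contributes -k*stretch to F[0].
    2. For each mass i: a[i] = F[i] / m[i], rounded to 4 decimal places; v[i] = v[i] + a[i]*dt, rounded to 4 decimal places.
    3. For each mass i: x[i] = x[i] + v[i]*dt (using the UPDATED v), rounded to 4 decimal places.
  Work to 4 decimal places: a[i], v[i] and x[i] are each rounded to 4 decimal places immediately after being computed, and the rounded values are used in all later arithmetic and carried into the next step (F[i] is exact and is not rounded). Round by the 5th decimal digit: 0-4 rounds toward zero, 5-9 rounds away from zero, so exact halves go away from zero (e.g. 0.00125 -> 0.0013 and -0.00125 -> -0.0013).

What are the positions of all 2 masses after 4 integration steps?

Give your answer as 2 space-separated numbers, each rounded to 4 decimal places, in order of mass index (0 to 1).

Step 0: x=[3.0000 7.0000] v=[0.0000 0.0000]
Step 1: x=[3.0625 6.9375] v=[0.2500 -0.2500]
Step 2: x=[3.1758 6.8203] v=[0.4531 -0.4688]
Step 3: x=[3.3184 6.6628] v=[0.5703 -0.6299]
Step 4: x=[3.4626 6.4838] v=[0.5768 -0.7160]

Answer: 3.4626 6.4838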